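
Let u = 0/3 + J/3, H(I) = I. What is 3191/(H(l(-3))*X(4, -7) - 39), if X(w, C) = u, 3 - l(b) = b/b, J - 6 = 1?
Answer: -9573/103 ≈ -92.942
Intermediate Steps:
J = 7 (J = 6 + 1 = 7)
l(b) = 2 (l(b) = 3 - b/b = 3 - 1*1 = 3 - 1 = 2)
u = 7/3 (u = 0/3 + 7/3 = 0*(⅓) + 7*(⅓) = 0 + 7/3 = 7/3 ≈ 2.3333)
X(w, C) = 7/3
3191/(H(l(-3))*X(4, -7) - 39) = 3191/(2*(7/3) - 39) = 3191/(14/3 - 39) = 3191/(-103/3) = 3191*(-3/103) = -9573/103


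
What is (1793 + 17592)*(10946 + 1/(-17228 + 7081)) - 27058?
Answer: 2152799189959/10147 ≈ 2.1216e+8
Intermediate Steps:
(1793 + 17592)*(10946 + 1/(-17228 + 7081)) - 27058 = 19385*(10946 + 1/(-10147)) - 27058 = 19385*(10946 - 1/10147) - 27058 = 19385*(111069061/10147) - 27058 = 2153073747485/10147 - 27058 = 2152799189959/10147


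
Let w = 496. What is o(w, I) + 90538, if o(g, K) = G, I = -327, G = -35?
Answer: 90503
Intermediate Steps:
o(g, K) = -35
o(w, I) + 90538 = -35 + 90538 = 90503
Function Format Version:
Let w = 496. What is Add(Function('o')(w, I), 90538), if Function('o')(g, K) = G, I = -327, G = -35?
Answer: 90503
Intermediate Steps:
Function('o')(g, K) = -35
Add(Function('o')(w, I), 90538) = Add(-35, 90538) = 90503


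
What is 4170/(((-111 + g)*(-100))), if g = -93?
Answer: 139/680 ≈ 0.20441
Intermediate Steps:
4170/(((-111 + g)*(-100))) = 4170/(((-111 - 93)*(-100))) = 4170/((-204*(-100))) = 4170/20400 = 4170*(1/20400) = 139/680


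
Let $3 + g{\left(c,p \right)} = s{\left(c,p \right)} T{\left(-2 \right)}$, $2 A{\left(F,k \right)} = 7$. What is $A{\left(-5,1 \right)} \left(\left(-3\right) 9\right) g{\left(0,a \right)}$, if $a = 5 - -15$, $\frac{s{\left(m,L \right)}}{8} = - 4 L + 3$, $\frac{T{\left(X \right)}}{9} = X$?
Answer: $- \frac{2095065}{2} \approx -1.0475 \cdot 10^{6}$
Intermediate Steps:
$A{\left(F,k \right)} = \frac{7}{2}$ ($A{\left(F,k \right)} = \frac{1}{2} \cdot 7 = \frac{7}{2}$)
$T{\left(X \right)} = 9 X$
$s{\left(m,L \right)} = 24 - 32 L$ ($s{\left(m,L \right)} = 8 \left(- 4 L + 3\right) = 8 \left(3 - 4 L\right) = 24 - 32 L$)
$a = 20$ ($a = 5 + 15 = 20$)
$g{\left(c,p \right)} = -435 + 576 p$ ($g{\left(c,p \right)} = -3 + \left(24 - 32 p\right) 9 \left(-2\right) = -3 + \left(24 - 32 p\right) \left(-18\right) = -3 + \left(-432 + 576 p\right) = -435 + 576 p$)
$A{\left(-5,1 \right)} \left(\left(-3\right) 9\right) g{\left(0,a \right)} = \frac{7 \left(\left(-3\right) 9\right)}{2} \left(-435 + 576 \cdot 20\right) = \frac{7}{2} \left(-27\right) \left(-435 + 11520\right) = \left(- \frac{189}{2}\right) 11085 = - \frac{2095065}{2}$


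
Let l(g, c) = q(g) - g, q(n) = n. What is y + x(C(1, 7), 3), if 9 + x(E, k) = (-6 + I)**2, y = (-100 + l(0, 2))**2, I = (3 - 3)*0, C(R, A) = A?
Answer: 10027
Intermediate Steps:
I = 0 (I = 0*0 = 0)
l(g, c) = 0 (l(g, c) = g - g = 0)
y = 10000 (y = (-100 + 0)**2 = (-100)**2 = 10000)
x(E, k) = 27 (x(E, k) = -9 + (-6 + 0)**2 = -9 + (-6)**2 = -9 + 36 = 27)
y + x(C(1, 7), 3) = 10000 + 27 = 10027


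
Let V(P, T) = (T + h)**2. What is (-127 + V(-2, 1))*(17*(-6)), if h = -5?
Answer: 11322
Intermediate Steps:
V(P, T) = (-5 + T)**2 (V(P, T) = (T - 5)**2 = (-5 + T)**2)
(-127 + V(-2, 1))*(17*(-6)) = (-127 + (-5 + 1)**2)*(17*(-6)) = (-127 + (-4)**2)*(-102) = (-127 + 16)*(-102) = -111*(-102) = 11322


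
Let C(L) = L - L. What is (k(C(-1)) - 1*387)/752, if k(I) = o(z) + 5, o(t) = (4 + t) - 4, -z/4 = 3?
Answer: -197/376 ≈ -0.52394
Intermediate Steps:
z = -12 (z = -4*3 = -12)
o(t) = t
C(L) = 0
k(I) = -7 (k(I) = -12 + 5 = -7)
(k(C(-1)) - 1*387)/752 = (-7 - 1*387)/752 = (-7 - 387)*(1/752) = -394*1/752 = -197/376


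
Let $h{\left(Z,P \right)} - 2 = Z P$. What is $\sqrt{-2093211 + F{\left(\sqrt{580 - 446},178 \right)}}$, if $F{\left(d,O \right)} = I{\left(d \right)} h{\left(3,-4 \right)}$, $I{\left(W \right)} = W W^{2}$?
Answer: $\sqrt{-2093211 - 1340 \sqrt{134}} \approx 1452.1 i$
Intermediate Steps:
$I{\left(W \right)} = W^{3}$
$h{\left(Z,P \right)} = 2 + P Z$ ($h{\left(Z,P \right)} = 2 + Z P = 2 + P Z$)
$F{\left(d,O \right)} = - 10 d^{3}$ ($F{\left(d,O \right)} = d^{3} \left(2 - 12\right) = d^{3} \left(-10\right) = - 10 d^{3}$)
$\sqrt{-2093211 + F{\left(\sqrt{580 - 446},178 \right)}} = \sqrt{-2093211 - 10 \left(\sqrt{580 - 446}\right)^{3}} = \sqrt{-2093211 - 10 \left(\sqrt{134}\right)^{3}} = \sqrt{-2093211 - 10 \cdot 134 \sqrt{134}} = \sqrt{-2093211 - 1340 \sqrt{134}}$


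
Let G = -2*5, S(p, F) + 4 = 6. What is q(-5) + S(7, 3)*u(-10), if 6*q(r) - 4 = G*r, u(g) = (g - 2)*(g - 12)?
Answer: 537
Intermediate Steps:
S(p, F) = 2 (S(p, F) = -4 + 6 = 2)
u(g) = (-12 + g)*(-2 + g) (u(g) = (-2 + g)*(-12 + g) = (-12 + g)*(-2 + g))
G = -10
q(r) = 2/3 - 5*r/3 (q(r) = 2/3 + (-10*r)/6 = 2/3 - 5*r/3)
q(-5) + S(7, 3)*u(-10) = (2/3 - 5/3*(-5)) + 2*(24 + (-10)**2 - 14*(-10)) = (2/3 + 25/3) + 2*(24 + 100 + 140) = 9 + 2*264 = 9 + 528 = 537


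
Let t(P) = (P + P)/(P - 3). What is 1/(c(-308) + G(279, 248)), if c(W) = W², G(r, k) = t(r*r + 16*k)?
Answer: 40903/3880304001 ≈ 1.0541e-5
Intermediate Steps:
t(P) = 2*P/(-3 + P) (t(P) = (2*P)/(-3 + P) = 2*P/(-3 + P))
G(r, k) = 2*(r² + 16*k)/(-3 + r² + 16*k) (G(r, k) = 2*(r*r + 16*k)/(-3 + (r*r + 16*k)) = 2*(r² + 16*k)/(-3 + (r² + 16*k)) = 2*(r² + 16*k)/(-3 + r² + 16*k))
1/(c(-308) + G(279, 248)) = 1/((-308)² + 2*(279² + 16*248)/(-3 + 279² + 16*248)) = 1/(94864 + 2*(77841 + 3968)/(-3 + 77841 + 3968)) = 1/(94864 + 2*81809/81806) = 1/(94864 + 2*(1/81806)*81809) = 1/(94864 + 81809/40903) = 1/(3880304001/40903) = 40903/3880304001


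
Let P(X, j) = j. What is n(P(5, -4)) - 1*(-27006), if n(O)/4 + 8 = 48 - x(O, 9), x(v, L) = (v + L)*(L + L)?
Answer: 26806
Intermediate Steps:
x(v, L) = 2*L*(L + v) (x(v, L) = (L + v)*(2*L) = 2*L*(L + v))
n(O) = -488 - 72*O (n(O) = -32 + 4*(48 - 2*9*(9 + O)) = -32 + 4*(48 - (162 + 18*O)) = -32 + 4*(48 + (-162 - 18*O)) = -32 + 4*(-114 - 18*O) = -32 + (-456 - 72*O) = -488 - 72*O)
n(P(5, -4)) - 1*(-27006) = (-488 - 72*(-4)) - 1*(-27006) = (-488 + 288) + 27006 = -200 + 27006 = 26806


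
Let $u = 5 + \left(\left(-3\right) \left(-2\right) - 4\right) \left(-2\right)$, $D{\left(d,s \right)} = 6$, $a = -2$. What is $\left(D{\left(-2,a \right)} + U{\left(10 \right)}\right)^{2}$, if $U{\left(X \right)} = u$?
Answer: $49$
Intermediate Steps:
$u = 1$ ($u = 5 + \left(6 - 4\right) \left(-2\right) = 5 + 2 \left(-2\right) = 5 - 4 = 1$)
$U{\left(X \right)} = 1$
$\left(D{\left(-2,a \right)} + U{\left(10 \right)}\right)^{2} = \left(6 + 1\right)^{2} = 7^{2} = 49$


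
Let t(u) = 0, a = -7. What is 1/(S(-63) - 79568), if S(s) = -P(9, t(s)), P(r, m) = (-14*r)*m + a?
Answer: -1/79561 ≈ -1.2569e-5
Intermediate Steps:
P(r, m) = -7 - 14*m*r (P(r, m) = (-14*r)*m - 7 = -14*m*r - 7 = -7 - 14*m*r)
S(s) = 7 (S(s) = -(-7 - 14*0*9) = -(-7 + 0) = -1*(-7) = 7)
1/(S(-63) - 79568) = 1/(7 - 79568) = 1/(-79561) = -1/79561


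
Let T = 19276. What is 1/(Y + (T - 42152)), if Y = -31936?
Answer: -1/54812 ≈ -1.8244e-5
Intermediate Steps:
1/(Y + (T - 42152)) = 1/(-31936 + (19276 - 42152)) = 1/(-31936 - 22876) = 1/(-54812) = -1/54812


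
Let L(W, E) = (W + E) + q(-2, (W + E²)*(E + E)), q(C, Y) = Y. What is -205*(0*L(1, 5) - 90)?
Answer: 18450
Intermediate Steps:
L(W, E) = E + W + 2*E*(W + E²) (L(W, E) = (W + E) + (W + E²)*(E + E) = (E + W) + (W + E²)*(2*E) = (E + W) + 2*E*(W + E²) = E + W + 2*E*(W + E²))
-205*(0*L(1, 5) - 90) = -205*(0*(5 + 1 + 2*5*(1 + 5²)) - 90) = -205*(0*(5 + 1 + 2*5*(1 + 25)) - 90) = -205*(0*(5 + 1 + 2*5*26) - 90) = -205*(0*(5 + 1 + 260) - 90) = -205*(0*266 - 90) = -205*(0 - 90) = -205*(-90) = 18450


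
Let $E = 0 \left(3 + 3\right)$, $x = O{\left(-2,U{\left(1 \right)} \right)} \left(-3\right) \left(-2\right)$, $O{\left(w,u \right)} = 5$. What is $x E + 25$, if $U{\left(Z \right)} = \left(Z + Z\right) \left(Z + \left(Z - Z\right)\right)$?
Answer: $25$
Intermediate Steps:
$U{\left(Z \right)} = 2 Z^{2}$ ($U{\left(Z \right)} = 2 Z \left(Z + 0\right) = 2 Z Z = 2 Z^{2}$)
$x = 30$ ($x = 5 \left(-3\right) \left(-2\right) = \left(-15\right) \left(-2\right) = 30$)
$E = 0$ ($E = 0 \cdot 6 = 0$)
$x E + 25 = 30 \cdot 0 + 25 = 0 + 25 = 25$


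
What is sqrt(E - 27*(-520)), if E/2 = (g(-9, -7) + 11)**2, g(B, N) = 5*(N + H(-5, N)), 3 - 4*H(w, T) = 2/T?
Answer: 11*sqrt(96098)/28 ≈ 121.78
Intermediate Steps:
H(w, T) = 3/4 - 1/(2*T)
g(B, N) = 5*N + 5*(-2 + 3*N)/(4*N) (g(B, N) = 5*(N + (-2 + 3*N)/(4*N)) = 5*N + 5*(-2 + 3*N)/(4*N))
E = 310249/392 (E = 2*((15/4 + 5*(-7) - 5/2/(-7)) + 11)**2 = 2*((15/4 - 35 - 5/2*(-1/7)) + 11)**2 = 2*((15/4 - 35 + 5/14) + 11)**2 = 2*(-865/28 + 11)**2 = 2*(-557/28)**2 = 2*(310249/784) = 310249/392 ≈ 791.45)
sqrt(E - 27*(-520)) = sqrt(310249/392 - 27*(-520)) = sqrt(310249/392 + 14040) = sqrt(5813929/392) = 11*sqrt(96098)/28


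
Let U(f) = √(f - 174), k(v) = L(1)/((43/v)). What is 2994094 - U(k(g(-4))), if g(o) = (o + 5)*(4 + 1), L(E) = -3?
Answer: 2994094 - 21*I*√731/43 ≈ 2.9941e+6 - 13.204*I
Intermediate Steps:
g(o) = 25 + 5*o (g(o) = (5 + o)*5 = 25 + 5*o)
k(v) = -3*v/43
U(f) = √(-174 + f)
2994094 - U(k(g(-4))) = 2994094 - √(-174 - 3*(25 + 5*(-4))/43) = 2994094 - √(-174 - 3*(25 - 20)/43) = 2994094 - √(-174 - 3/43*5) = 2994094 - √(-174 - 15/43) = 2994094 - √(-7497/43) = 2994094 - 21*I*√731/43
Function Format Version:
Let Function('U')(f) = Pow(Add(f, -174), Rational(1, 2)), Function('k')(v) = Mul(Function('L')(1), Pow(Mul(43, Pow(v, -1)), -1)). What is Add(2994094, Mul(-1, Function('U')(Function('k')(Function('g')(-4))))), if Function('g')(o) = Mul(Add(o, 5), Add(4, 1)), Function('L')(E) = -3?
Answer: Add(2994094, Mul(Rational(-21, 43), I, Pow(731, Rational(1, 2)))) ≈ Add(2.9941e+6, Mul(-13.204, I))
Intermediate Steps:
Function('g')(o) = Add(25, Mul(5, o)) (Function('g')(o) = Mul(Add(5, o), 5) = Add(25, Mul(5, o)))
Function('k')(v) = Mul(Rational(-3, 43), v) (Function('k')(v) = Mul(-3, Pow(Mul(43, Pow(v, -1)), -1)) = Mul(-3, Mul(Rational(1, 43), v)) = Mul(Rational(-3, 43), v))
Function('U')(f) = Pow(Add(-174, f), Rational(1, 2))
Add(2994094, Mul(-1, Function('U')(Function('k')(Function('g')(-4))))) = Add(2994094, Mul(-1, Pow(Add(-174, Mul(Rational(-3, 43), Add(25, Mul(5, -4)))), Rational(1, 2)))) = Add(2994094, Mul(-1, Pow(Add(-174, Mul(Rational(-3, 43), Add(25, -20))), Rational(1, 2)))) = Add(2994094, Mul(-1, Pow(Add(-174, Mul(Rational(-3, 43), 5)), Rational(1, 2)))) = Add(2994094, Mul(-1, Pow(Add(-174, Rational(-15, 43)), Rational(1, 2)))) = Add(2994094, Mul(-1, Pow(Rational(-7497, 43), Rational(1, 2)))) = Add(2994094, Mul(-1, Mul(Rational(21, 43), I, Pow(731, Rational(1, 2))))) = Add(2994094, Mul(Rational(-21, 43), I, Pow(731, Rational(1, 2))))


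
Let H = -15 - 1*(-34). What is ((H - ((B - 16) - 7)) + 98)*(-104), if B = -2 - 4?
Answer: -15184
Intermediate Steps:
B = -6
H = 19 (H = -15 + 34 = 19)
((H - ((B - 16) - 7)) + 98)*(-104) = ((19 - ((-6 - 16) - 7)) + 98)*(-104) = ((19 - (-22 - 7)) + 98)*(-104) = ((19 - 1*(-29)) + 98)*(-104) = ((19 + 29) + 98)*(-104) = (48 + 98)*(-104) = 146*(-104) = -15184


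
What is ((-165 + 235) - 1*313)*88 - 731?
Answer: -22115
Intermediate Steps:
((-165 + 235) - 1*313)*88 - 731 = (70 - 313)*88 - 731 = -243*88 - 731 = -21384 - 731 = -22115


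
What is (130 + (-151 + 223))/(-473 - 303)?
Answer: -101/388 ≈ -0.26031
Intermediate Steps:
(130 + (-151 + 223))/(-473 - 303) = (130 + 72)/(-776) = 202*(-1/776) = -101/388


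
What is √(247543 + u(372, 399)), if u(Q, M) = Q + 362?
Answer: √248277 ≈ 498.27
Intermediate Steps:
u(Q, M) = 362 + Q
√(247543 + u(372, 399)) = √(247543 + (362 + 372)) = √(247543 + 734) = √248277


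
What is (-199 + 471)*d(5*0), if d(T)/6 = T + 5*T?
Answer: 0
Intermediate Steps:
d(T) = 36*T (d(T) = 6*(T + 5*T) = 6*(6*T) = 36*T)
(-199 + 471)*d(5*0) = (-199 + 471)*(36*(5*0)) = 272*(36*0) = 272*0 = 0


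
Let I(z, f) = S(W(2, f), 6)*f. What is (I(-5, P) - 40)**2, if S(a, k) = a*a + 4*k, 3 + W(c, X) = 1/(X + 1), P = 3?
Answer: 765625/256 ≈ 2990.7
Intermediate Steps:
W(c, X) = -3 + 1/(1 + X) (W(c, X) = -3 + 1/(X + 1) = -3 + 1/(1 + X))
S(a, k) = a**2 + 4*k
I(z, f) = f*(24 + (-2 - 3*f)**2/(1 + f)**2) (I(z, f) = (((-2 - 3*f)/(1 + f))**2 + 4*6)*f = ((-2 - 3*f)**2/(1 + f)**2 + 24)*f = (24 + (-2 - 3*f)**2/(1 + f)**2)*f = f*(24 + (-2 - 3*f)**2/(1 + f)**2))
(I(-5, P) - 40)**2 = ((24*3 + 3*(2 + 3*3)**2/(1 + 3)**2) - 40)**2 = ((72 + 3*(2 + 9)**2/4**2) - 40)**2 = ((72 + 3*(1/16)*11**2) - 40)**2 = ((72 + 3*(1/16)*121) - 40)**2 = ((72 + 363/16) - 40)**2 = (1515/16 - 40)**2 = (875/16)**2 = 765625/256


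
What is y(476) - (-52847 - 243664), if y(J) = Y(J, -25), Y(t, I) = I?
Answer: 296486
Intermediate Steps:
y(J) = -25
y(476) - (-52847 - 243664) = -25 - (-52847 - 243664) = -25 - 1*(-296511) = -25 + 296511 = 296486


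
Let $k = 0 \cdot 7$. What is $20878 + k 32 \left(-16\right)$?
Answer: $20878$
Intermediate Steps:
$k = 0$
$20878 + k 32 \left(-16\right) = 20878 + 0 \cdot 32 \left(-16\right) = 20878 + 0 \left(-16\right) = 20878 + 0 = 20878$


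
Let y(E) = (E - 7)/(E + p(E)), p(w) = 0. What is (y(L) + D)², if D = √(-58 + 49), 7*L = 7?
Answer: 27 - 36*I ≈ 27.0 - 36.0*I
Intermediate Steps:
L = 1 (L = (⅐)*7 = 1)
y(E) = (-7 + E)/E (y(E) = (E - 7)/(E + 0) = (-7 + E)/E)
D = 3*I (D = √(-9) = 3*I ≈ 3.0*I)
(y(L) + D)² = ((-7 + 1)/1 + 3*I)² = (1*(-6) + 3*I)² = (-6 + 3*I)²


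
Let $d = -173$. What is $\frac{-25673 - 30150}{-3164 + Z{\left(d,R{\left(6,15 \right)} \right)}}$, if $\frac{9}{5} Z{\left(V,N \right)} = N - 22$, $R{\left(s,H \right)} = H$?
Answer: $\frac{502407}{28511} \approx 17.622$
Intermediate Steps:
$Z{\left(V,N \right)} = - \frac{110}{9} + \frac{5 N}{9}$ ($Z{\left(V,N \right)} = \frac{5 \left(N - 22\right)}{9} = \frac{5 \left(-22 + N\right)}{9} = - \frac{110}{9} + \frac{5 N}{9}$)
$\frac{-25673 - 30150}{-3164 + Z{\left(d,R{\left(6,15 \right)} \right)}} = \frac{-25673 - 30150}{-3164 + \left(- \frac{110}{9} + \frac{5}{9} \cdot 15\right)} = - \frac{55823}{-3164 + \left(- \frac{110}{9} + \frac{25}{3}\right)} = - \frac{55823}{-3164 - \frac{35}{9}} = - \frac{55823}{- \frac{28511}{9}} = \left(-55823\right) \left(- \frac{9}{28511}\right) = \frac{502407}{28511}$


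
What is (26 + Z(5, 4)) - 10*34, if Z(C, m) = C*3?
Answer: -299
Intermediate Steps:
Z(C, m) = 3*C
(26 + Z(5, 4)) - 10*34 = (26 + 3*5) - 10*34 = (26 + 15) - 340 = 41 - 340 = -299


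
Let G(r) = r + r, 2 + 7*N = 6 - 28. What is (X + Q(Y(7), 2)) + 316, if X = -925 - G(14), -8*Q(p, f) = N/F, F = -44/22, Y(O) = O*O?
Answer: -8921/14 ≈ -637.21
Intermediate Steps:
Y(O) = O²
F = -2 (F = -44*1/22 = -2)
N = -24/7 (N = -2/7 + (6 - 28)/7 = -2/7 + (⅐)*(-22) = -2/7 - 22/7 = -24/7 ≈ -3.4286)
G(r) = 2*r
Q(p, f) = -3/14 (Q(p, f) = -(-3)/(7*(-2)) = -(-3)*(-1)/(7*2) = -⅛*12/7 = -3/14)
X = -953 (X = -925 - 2*14 = -925 - 1*28 = -925 - 28 = -953)
(X + Q(Y(7), 2)) + 316 = (-953 - 3/14) + 316 = -13345/14 + 316 = -8921/14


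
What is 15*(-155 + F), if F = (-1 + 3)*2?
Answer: -2265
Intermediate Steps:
F = 4 (F = 2*2 = 4)
15*(-155 + F) = 15*(-155 + 4) = 15*(-151) = -2265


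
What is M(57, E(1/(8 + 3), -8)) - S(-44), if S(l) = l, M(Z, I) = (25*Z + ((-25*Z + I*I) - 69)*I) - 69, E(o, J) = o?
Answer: 1682627/1331 ≈ 1264.2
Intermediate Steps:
M(Z, I) = -69 + 25*Z + I*(-69 + I**2 - 25*Z) (M(Z, I) = (25*Z + ((-25*Z + I**2) - 69)*I) - 69 = (25*Z + ((I**2 - 25*Z) - 69)*I) - 69 = (25*Z + (-69 + I**2 - 25*Z)*I) - 69 = (25*Z + I*(-69 + I**2 - 25*Z)) - 69 = -69 + 25*Z + I*(-69 + I**2 - 25*Z))
M(57, E(1/(8 + 3), -8)) - S(-44) = (-69 + (1/(8 + 3))**3 - 69/(8 + 3) + 25*57 - 25*57/(8 + 3)) - 1*(-44) = (-69 + (1/11)**3 - 69/11 + 1425 - 25*57/11) + 44 = (-69 + (1/11)**3 - 69*1/11 + 1425 - 25*1/11*57) + 44 = (-69 + 1/1331 - 69/11 + 1425 - 1425/11) + 44 = 1624063/1331 + 44 = 1682627/1331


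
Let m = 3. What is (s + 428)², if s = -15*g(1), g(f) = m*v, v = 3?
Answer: 85849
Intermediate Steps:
g(f) = 9 (g(f) = 3*3 = 9)
s = -135 (s = -15*9 = -135)
(s + 428)² = (-135 + 428)² = 293² = 85849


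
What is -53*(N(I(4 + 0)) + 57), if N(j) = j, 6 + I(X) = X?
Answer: -2915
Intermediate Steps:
I(X) = -6 + X
-53*(N(I(4 + 0)) + 57) = -53*((-6 + (4 + 0)) + 57) = -53*((-6 + 4) + 57) = -53*(-2 + 57) = -53*55 = -2915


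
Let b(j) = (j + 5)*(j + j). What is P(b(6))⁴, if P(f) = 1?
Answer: 1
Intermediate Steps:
b(j) = 2*j*(5 + j) (b(j) = (5 + j)*(2*j) = 2*j*(5 + j))
P(b(6))⁴ = 1⁴ = 1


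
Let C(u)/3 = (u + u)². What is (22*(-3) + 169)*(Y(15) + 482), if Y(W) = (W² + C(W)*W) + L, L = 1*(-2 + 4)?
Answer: 4244527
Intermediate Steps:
L = 2 (L = 1*2 = 2)
C(u) = 12*u² (C(u) = 3*(u + u)² = 3*(2*u)² = 3*(4*u²) = 12*u²)
Y(W) = 2 + W² + 12*W³ (Y(W) = (W² + (12*W²)*W) + 2 = (W² + 12*W³) + 2 = 2 + W² + 12*W³)
(22*(-3) + 169)*(Y(15) + 482) = (22*(-3) + 169)*((2 + 15² + 12*15³) + 482) = (-66 + 169)*((2 + 225 + 12*3375) + 482) = 103*((2 + 225 + 40500) + 482) = 103*(40727 + 482) = 103*41209 = 4244527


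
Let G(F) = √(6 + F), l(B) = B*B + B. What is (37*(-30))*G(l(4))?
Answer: -1110*√26 ≈ -5659.9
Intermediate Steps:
l(B) = B + B² (l(B) = B² + B = B + B²)
(37*(-30))*G(l(4)) = (37*(-30))*√(6 + 4*(1 + 4)) = -1110*√(6 + 4*5) = -1110*√(6 + 20) = -1110*√26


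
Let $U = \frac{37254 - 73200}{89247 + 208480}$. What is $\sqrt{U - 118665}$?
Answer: $\frac{3 i \sqrt{1168737606806503}}{297727} \approx 344.48 i$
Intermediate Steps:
$U = - \frac{35946}{297727}$ ($U = \frac{37254 - 73200}{297727} = \left(-35946\right) \frac{1}{297727} = - \frac{35946}{297727} \approx -0.12073$)
$\sqrt{U - 118665} = \sqrt{- \frac{35946}{297727} - 118665} = \sqrt{- \frac{35329810401}{297727}} = \frac{3 i \sqrt{1168737606806503}}{297727}$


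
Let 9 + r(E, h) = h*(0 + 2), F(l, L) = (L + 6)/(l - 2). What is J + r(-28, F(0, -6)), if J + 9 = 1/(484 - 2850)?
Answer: -42589/2366 ≈ -18.000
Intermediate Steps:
F(l, L) = (6 + L)/(-2 + l)
J = -21295/2366 (J = -9 + 1/(484 - 2850) = -9 + 1/(-2366) = -9 - 1/2366 = -21295/2366 ≈ -9.0004)
r(E, h) = -9 + 2*h (r(E, h) = -9 + h*(0 + 2) = -9 + h*2 = -9 + 2*h)
J + r(-28, F(0, -6)) = -21295/2366 + (-9 + 2*((6 - 6)/(-2 + 0))) = -21295/2366 + (-9 + 2*(0/(-2))) = -21295/2366 + (-9 + 2*(-1/2*0)) = -21295/2366 + (-9 + 2*0) = -21295/2366 + (-9 + 0) = -21295/2366 - 9 = -42589/2366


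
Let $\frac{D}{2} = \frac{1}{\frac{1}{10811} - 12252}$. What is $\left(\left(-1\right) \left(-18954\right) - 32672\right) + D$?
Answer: $- \frac{1817036519000}{132456371} \approx -13718.0$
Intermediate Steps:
$D = - \frac{21622}{132456371}$ ($D = \frac{2}{\frac{1}{10811} - 12252} = \frac{2}{- \frac{132456371}{10811}} = 2 \left(- \frac{10811}{132456371}\right) = - \frac{21622}{132456371} \approx -0.00016324$)
$\left(\left(-1\right) \left(-18954\right) - 32672\right) + D = \left(\left(-1\right) \left(-18954\right) - 32672\right) - \frac{21622}{132456371} = \left(18954 - 32672\right) - \frac{21622}{132456371} = -13718 - \frac{21622}{132456371} = - \frac{1817036519000}{132456371}$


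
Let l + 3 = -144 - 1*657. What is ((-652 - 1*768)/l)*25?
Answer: 8875/201 ≈ 44.154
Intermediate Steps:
l = -804 (l = -3 + (-144 - 1*657) = -3 + (-144 - 657) = -3 - 801 = -804)
((-652 - 1*768)/l)*25 = ((-652 - 1*768)/(-804))*25 = ((-652 - 768)*(-1/804))*25 = -1420*(-1/804)*25 = (355/201)*25 = 8875/201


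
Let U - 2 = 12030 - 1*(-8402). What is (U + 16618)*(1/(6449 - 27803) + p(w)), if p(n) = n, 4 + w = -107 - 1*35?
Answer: -57758232310/10677 ≈ -5.4096e+6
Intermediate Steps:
w = -146 (w = -4 + (-107 - 1*35) = -4 + (-107 - 35) = -4 - 142 = -146)
U = 20434 (U = 2 + (12030 - 1*(-8402)) = 2 + (12030 + 8402) = 2 + 20432 = 20434)
(U + 16618)*(1/(6449 - 27803) + p(w)) = (20434 + 16618)*(1/(6449 - 27803) - 146) = 37052*(1/(-21354) - 146) = 37052*(-1/21354 - 146) = 37052*(-3117685/21354) = -57758232310/10677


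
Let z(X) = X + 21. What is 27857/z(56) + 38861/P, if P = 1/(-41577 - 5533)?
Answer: -140967083813/77 ≈ -1.8307e+9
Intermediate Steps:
z(X) = 21 + X
P = -1/47110 (P = 1/(-47110) = -1/47110 ≈ -2.1227e-5)
27857/z(56) + 38861/P = 27857/(21 + 56) + 38861/(-1/47110) = 27857/77 + 38861*(-47110) = 27857*(1/77) - 1830741710 = 27857/77 - 1830741710 = -140967083813/77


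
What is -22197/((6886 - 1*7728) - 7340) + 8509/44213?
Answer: 1051016599/361750766 ≈ 2.9054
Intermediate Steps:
-22197/((6886 - 1*7728) - 7340) + 8509/44213 = -22197/((6886 - 7728) - 7340) + 8509*(1/44213) = -22197/(-842 - 7340) + 8509/44213 = -22197/(-8182) + 8509/44213 = -22197*(-1/8182) + 8509/44213 = 22197/8182 + 8509/44213 = 1051016599/361750766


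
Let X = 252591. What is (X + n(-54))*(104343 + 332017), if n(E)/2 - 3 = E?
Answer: 110176100040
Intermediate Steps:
n(E) = 6 + 2*E
(X + n(-54))*(104343 + 332017) = (252591 + (6 + 2*(-54)))*(104343 + 332017) = (252591 + (6 - 108))*436360 = (252591 - 102)*436360 = 252489*436360 = 110176100040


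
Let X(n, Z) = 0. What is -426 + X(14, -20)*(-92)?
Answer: -426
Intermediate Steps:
-426 + X(14, -20)*(-92) = -426 + 0*(-92) = -426 + 0 = -426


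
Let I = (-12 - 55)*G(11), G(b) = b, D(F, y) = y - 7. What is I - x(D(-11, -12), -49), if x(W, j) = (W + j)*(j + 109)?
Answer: 3343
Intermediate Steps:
D(F, y) = -7 + y
x(W, j) = (109 + j)*(W + j) (x(W, j) = (W + j)*(109 + j) = (109 + j)*(W + j))
I = -737 (I = (-12 - 55)*11 = -67*11 = -737)
I - x(D(-11, -12), -49) = -737 - ((-49)² + 109*(-7 - 12) + 109*(-49) + (-7 - 12)*(-49)) = -737 - (2401 + 109*(-19) - 5341 - 19*(-49)) = -737 - (2401 - 2071 - 5341 + 931) = -737 - 1*(-4080) = -737 + 4080 = 3343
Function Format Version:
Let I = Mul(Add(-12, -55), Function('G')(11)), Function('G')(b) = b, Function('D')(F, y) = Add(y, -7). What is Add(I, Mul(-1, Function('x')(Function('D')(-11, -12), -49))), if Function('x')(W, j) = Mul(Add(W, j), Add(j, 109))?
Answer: 3343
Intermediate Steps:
Function('D')(F, y) = Add(-7, y)
Function('x')(W, j) = Mul(Add(109, j), Add(W, j)) (Function('x')(W, j) = Mul(Add(W, j), Add(109, j)) = Mul(Add(109, j), Add(W, j)))
I = -737 (I = Mul(Add(-12, -55), 11) = Mul(-67, 11) = -737)
Add(I, Mul(-1, Function('x')(Function('D')(-11, -12), -49))) = Add(-737, Mul(-1, Add(Pow(-49, 2), Mul(109, Add(-7, -12)), Mul(109, -49), Mul(Add(-7, -12), -49)))) = Add(-737, Mul(-1, Add(2401, Mul(109, -19), -5341, Mul(-19, -49)))) = Add(-737, Mul(-1, Add(2401, -2071, -5341, 931))) = Add(-737, Mul(-1, -4080)) = Add(-737, 4080) = 3343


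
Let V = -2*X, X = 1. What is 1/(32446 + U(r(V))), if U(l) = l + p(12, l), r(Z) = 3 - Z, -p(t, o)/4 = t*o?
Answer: 1/32211 ≈ 3.1045e-5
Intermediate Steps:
p(t, o) = -4*o*t (p(t, o) = -4*t*o = -4*o*t)
V = -2 (V = -2*1 = -2)
U(l) = -47*l (U(l) = l - 4*l*12 = l - 48*l = -47*l)
1/(32446 + U(r(V))) = 1/(32446 - 47*(3 - 1*(-2))) = 1/(32446 - 47*(3 + 2)) = 1/(32446 - 47*5) = 1/(32446 - 235) = 1/32211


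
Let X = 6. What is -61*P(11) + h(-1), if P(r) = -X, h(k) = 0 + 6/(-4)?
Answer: 729/2 ≈ 364.50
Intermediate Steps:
h(k) = -3/2 (h(k) = 0 + 6*(-¼) = 0 - 3/2 = -3/2)
P(r) = -6 (P(r) = -1*6 = -6)
-61*P(11) + h(-1) = -61*(-6) - 3/2 = 366 - 3/2 = 729/2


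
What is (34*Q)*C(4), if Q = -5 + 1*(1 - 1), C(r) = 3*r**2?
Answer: -8160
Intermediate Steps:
Q = -5 (Q = -5 + 1*0 = -5 + 0 = -5)
(34*Q)*C(4) = (34*(-5))*(3*4**2) = -510*16 = -170*48 = -8160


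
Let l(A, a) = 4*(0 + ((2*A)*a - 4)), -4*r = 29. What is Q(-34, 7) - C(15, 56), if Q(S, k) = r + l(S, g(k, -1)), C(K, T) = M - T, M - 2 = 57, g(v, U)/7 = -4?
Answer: 30359/4 ≈ 7589.8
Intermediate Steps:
r = -29/4 (r = -¼*29 = -29/4 ≈ -7.2500)
g(v, U) = -28 (g(v, U) = 7*(-4) = -28)
M = 59 (M = 2 + 57 = 59)
C(K, T) = 59 - T
l(A, a) = -16 + 8*A*a (l(A, a) = 4*(0 + (2*A*a - 4)) = 4*(0 + (-4 + 2*A*a)) = 4*(-4 + 2*A*a) = -16 + 8*A*a)
Q(S, k) = -93/4 - 224*S (Q(S, k) = -29/4 + (-16 + 8*S*(-28)) = -29/4 + (-16 - 224*S) = -93/4 - 224*S)
Q(-34, 7) - C(15, 56) = (-93/4 - 224*(-34)) - (59 - 1*56) = (-93/4 + 7616) - (59 - 56) = 30371/4 - 1*3 = 30371/4 - 3 = 30359/4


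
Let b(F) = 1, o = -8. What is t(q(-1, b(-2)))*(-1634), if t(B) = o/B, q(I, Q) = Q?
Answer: 13072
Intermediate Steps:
t(B) = -8/B
t(q(-1, b(-2)))*(-1634) = -8/1*(-1634) = -8*1*(-1634) = -8*(-1634) = 13072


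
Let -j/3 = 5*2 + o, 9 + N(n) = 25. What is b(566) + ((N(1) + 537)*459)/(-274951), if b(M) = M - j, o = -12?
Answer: 153718733/274951 ≈ 559.08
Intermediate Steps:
N(n) = 16 (N(n) = -9 + 25 = 16)
j = 6 (j = -3*(5*2 - 12) = -3*(10 - 12) = -3*(-2) = 6)
b(M) = -6 + M (b(M) = M - 1*6 = M - 6 = -6 + M)
b(566) + ((N(1) + 537)*459)/(-274951) = (-6 + 566) + ((16 + 537)*459)/(-274951) = 560 + (553*459)*(-1/274951) = 560 + 253827*(-1/274951) = 560 - 253827/274951 = 153718733/274951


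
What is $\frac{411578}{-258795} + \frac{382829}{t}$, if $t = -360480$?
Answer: $- \frac{16495991233}{6219361440} \approx -2.6524$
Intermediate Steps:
$\frac{411578}{-258795} + \frac{382829}{t} = \frac{411578}{-258795} + \frac{382829}{-360480} = 411578 \left(- \frac{1}{258795}\right) + 382829 \left(- \frac{1}{360480}\right) = - \frac{411578}{258795} - \frac{382829}{360480} = - \frac{16495991233}{6219361440}$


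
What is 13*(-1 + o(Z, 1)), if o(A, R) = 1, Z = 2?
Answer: 0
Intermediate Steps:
13*(-1 + o(Z, 1)) = 13*(-1 + 1) = 13*0 = 0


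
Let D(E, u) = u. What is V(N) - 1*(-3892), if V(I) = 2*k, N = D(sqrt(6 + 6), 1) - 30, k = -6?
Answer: 3880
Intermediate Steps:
N = -29 (N = 1 - 30 = -29)
V(I) = -12 (V(I) = 2*(-6) = -12)
V(N) - 1*(-3892) = -12 - 1*(-3892) = -12 + 3892 = 3880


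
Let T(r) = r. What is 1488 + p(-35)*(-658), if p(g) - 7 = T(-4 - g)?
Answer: -23516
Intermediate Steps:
p(g) = 3 - g (p(g) = 7 + (-4 - g) = 3 - g)
1488 + p(-35)*(-658) = 1488 + (3 - 1*(-35))*(-658) = 1488 + (3 + 35)*(-658) = 1488 + 38*(-658) = 1488 - 25004 = -23516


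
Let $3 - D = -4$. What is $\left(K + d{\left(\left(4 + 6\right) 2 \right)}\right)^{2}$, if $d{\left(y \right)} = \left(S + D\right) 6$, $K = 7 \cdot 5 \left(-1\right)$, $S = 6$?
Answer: $1849$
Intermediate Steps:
$D = 7$ ($D = 3 - -4 = 3 + 4 = 7$)
$K = -35$ ($K = 35 \left(-1\right) = -35$)
$d{\left(y \right)} = 78$ ($d{\left(y \right)} = \left(6 + 7\right) 6 = 13 \cdot 6 = 78$)
$\left(K + d{\left(\left(4 + 6\right) 2 \right)}\right)^{2} = \left(-35 + 78\right)^{2} = 43^{2} = 1849$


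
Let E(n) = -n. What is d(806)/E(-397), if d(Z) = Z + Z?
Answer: 1612/397 ≈ 4.0605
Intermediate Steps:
d(Z) = 2*Z
d(806)/E(-397) = (2*806)/((-1*(-397))) = 1612/397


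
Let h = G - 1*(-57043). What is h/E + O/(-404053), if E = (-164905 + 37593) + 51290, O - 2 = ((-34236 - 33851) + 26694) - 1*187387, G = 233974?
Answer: -100194130785/30716917166 ≈ -3.2619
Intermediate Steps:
O = -228778 (O = 2 + (((-34236 - 33851) + 26694) - 1*187387) = 2 + ((-68087 + 26694) - 187387) = 2 + (-41393 - 187387) = 2 - 228780 = -228778)
h = 291017 (h = 233974 - 1*(-57043) = 233974 + 57043 = 291017)
E = -76022 (E = -127312 + 51290 = -76022)
h/E + O/(-404053) = 291017/(-76022) - 228778/(-404053) = 291017*(-1/76022) - 228778*(-1/404053) = -291017/76022 + 228778/404053 = -100194130785/30716917166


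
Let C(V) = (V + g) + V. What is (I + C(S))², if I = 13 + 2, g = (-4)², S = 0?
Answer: 961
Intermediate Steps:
g = 16
C(V) = 16 + 2*V (C(V) = (V + 16) + V = (16 + V) + V = 16 + 2*V)
I = 15
(I + C(S))² = (15 + (16 + 2*0))² = (15 + (16 + 0))² = (15 + 16)² = 31² = 961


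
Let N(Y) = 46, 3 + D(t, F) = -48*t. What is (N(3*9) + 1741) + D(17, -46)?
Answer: 968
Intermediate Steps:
D(t, F) = -3 - 48*t
(N(3*9) + 1741) + D(17, -46) = (46 + 1741) + (-3 - 48*17) = 1787 + (-3 - 816) = 1787 - 819 = 968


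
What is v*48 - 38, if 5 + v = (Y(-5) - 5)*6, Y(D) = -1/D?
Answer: -8302/5 ≈ -1660.4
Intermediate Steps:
v = -169/5 (v = -5 + (-1/(-5) - 5)*6 = -5 + (-1*(-⅕) - 5)*6 = -5 + (⅕ - 5)*6 = -5 - 24/5*6 = -5 - 144/5 = -169/5 ≈ -33.800)
v*48 - 38 = -169/5*48 - 38 = -8112/5 - 38 = -8302/5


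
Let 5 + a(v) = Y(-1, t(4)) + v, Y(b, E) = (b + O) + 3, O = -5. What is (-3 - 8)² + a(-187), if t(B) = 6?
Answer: -74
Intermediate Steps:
Y(b, E) = -2 + b (Y(b, E) = (b - 5) + 3 = (-5 + b) + 3 = -2 + b)
a(v) = -8 + v (a(v) = -5 + ((-2 - 1) + v) = -5 + (-3 + v) = -8 + v)
(-3 - 8)² + a(-187) = (-3 - 8)² + (-8 - 187) = (-11)² - 195 = 121 - 195 = -74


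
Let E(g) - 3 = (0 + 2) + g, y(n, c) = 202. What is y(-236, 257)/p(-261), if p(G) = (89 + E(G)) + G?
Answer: -101/214 ≈ -0.47196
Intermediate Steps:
E(g) = 5 + g (E(g) = 3 + ((0 + 2) + g) = 3 + (2 + g) = 5 + g)
p(G) = 94 + 2*G (p(G) = (89 + (5 + G)) + G = (94 + G) + G = 94 + 2*G)
y(-236, 257)/p(-261) = 202/(94 + 2*(-261)) = 202/(94 - 522) = 202/(-428) = 202*(-1/428) = -101/214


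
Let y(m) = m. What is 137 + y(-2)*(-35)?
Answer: 207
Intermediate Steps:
137 + y(-2)*(-35) = 137 - 2*(-35) = 137 + 70 = 207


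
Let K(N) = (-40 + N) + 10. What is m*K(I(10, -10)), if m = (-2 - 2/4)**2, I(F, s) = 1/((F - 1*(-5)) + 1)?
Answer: -11975/64 ≈ -187.11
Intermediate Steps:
I(F, s) = 1/(6 + F) (I(F, s) = 1/((F + 5) + 1) = 1/((5 + F) + 1) = 1/(6 + F))
K(N) = -30 + N
m = 25/4 (m = (-2 - 2*1/4)**2 = (-2 - 1/2)**2 = (-5/2)**2 = 25/4 ≈ 6.2500)
m*K(I(10, -10)) = 25*(-30 + 1/(6 + 10))/4 = 25*(-30 + 1/16)/4 = (25/4)*(-479/16) = -11975/64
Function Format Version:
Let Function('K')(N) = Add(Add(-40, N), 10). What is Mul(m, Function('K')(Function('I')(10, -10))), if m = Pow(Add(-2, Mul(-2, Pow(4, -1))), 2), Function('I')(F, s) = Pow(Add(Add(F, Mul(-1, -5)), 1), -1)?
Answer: Rational(-11975, 64) ≈ -187.11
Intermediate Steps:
Function('I')(F, s) = Pow(Add(6, F), -1) (Function('I')(F, s) = Pow(Add(Add(F, 5), 1), -1) = Pow(Add(Add(5, F), 1), -1) = Pow(Add(6, F), -1))
Function('K')(N) = Add(-30, N)
m = Rational(25, 4) (m = Pow(Add(-2, Mul(-2, Rational(1, 4))), 2) = Pow(Add(-2, Rational(-1, 2)), 2) = Pow(Rational(-5, 2), 2) = Rational(25, 4) ≈ 6.2500)
Mul(m, Function('K')(Function('I')(10, -10))) = Mul(Rational(25, 4), Add(-30, Pow(Add(6, 10), -1))) = Mul(Rational(25, 4), Add(-30, Pow(16, -1))) = Mul(Rational(25, 4), Add(-30, Rational(1, 16))) = Mul(Rational(25, 4), Rational(-479, 16)) = Rational(-11975, 64)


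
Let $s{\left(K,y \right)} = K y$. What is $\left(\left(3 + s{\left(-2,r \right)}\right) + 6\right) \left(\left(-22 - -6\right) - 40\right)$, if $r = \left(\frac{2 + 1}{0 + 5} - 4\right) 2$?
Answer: $- \frac{6328}{5} \approx -1265.6$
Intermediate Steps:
$r = - \frac{34}{5}$ ($r = \left(\frac{3}{5} - 4\right) 2 = \left(- \frac{17}{5}\right) 2 = - \frac{34}{5} \approx -6.8$)
$\left(\left(3 + s{\left(-2,r \right)}\right) + 6\right) \left(\left(-22 - -6\right) - 40\right) = \left(\left(3 - - \frac{68}{5}\right) + 6\right) \left(\left(-22 - -6\right) - 40\right) = \left(\left(3 + \frac{68}{5}\right) + 6\right) \left(\left(-22 + 6\right) - 40\right) = \left(\frac{83}{5} + 6\right) \left(-16 - 40\right) = \frac{113}{5} \left(-56\right) = - \frac{6328}{5}$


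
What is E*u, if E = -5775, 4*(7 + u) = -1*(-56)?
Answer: -40425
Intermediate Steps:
u = 7 (u = -7 + (-1*(-56))/4 = -7 + (1/4)*56 = -7 + 14 = 7)
E*u = -5775*7 = -40425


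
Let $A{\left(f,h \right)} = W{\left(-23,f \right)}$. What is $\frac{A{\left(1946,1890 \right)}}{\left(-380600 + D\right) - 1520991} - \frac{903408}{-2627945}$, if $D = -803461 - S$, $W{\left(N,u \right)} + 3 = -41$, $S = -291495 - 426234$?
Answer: $\frac{1795479126364}{5222575541235} \approx 0.34379$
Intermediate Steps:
$S = -717729$
$W{\left(N,u \right)} = -44$ ($W{\left(N,u \right)} = -3 - 41 = -44$)
$A{\left(f,h \right)} = -44$
$D = -85732$ ($D = -803461 - -717729 = -803461 + 717729 = -85732$)
$\frac{A{\left(1946,1890 \right)}}{\left(-380600 + D\right) - 1520991} - \frac{903408}{-2627945} = - \frac{44}{\left(-380600 - 85732\right) - 1520991} - \frac{903408}{-2627945} = - \frac{44}{-466332 - 1520991} - - \frac{903408}{2627945} = - \frac{44}{-1987323} + \frac{903408}{2627945} = \left(-44\right) \left(- \frac{1}{1987323}\right) + \frac{903408}{2627945} = \frac{44}{1987323} + \frac{903408}{2627945} = \frac{1795479126364}{5222575541235}$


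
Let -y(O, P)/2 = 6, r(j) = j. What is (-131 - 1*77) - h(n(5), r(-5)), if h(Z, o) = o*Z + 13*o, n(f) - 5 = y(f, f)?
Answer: -178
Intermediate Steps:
y(O, P) = -12 (y(O, P) = -2*6 = -12)
n(f) = -7 (n(f) = 5 - 12 = -7)
h(Z, o) = 13*o + Z*o (h(Z, o) = Z*o + 13*o = 13*o + Z*o)
(-131 - 1*77) - h(n(5), r(-5)) = (-131 - 1*77) - (-5)*(13 - 7) = (-131 - 77) - (-5)*6 = -208 - 1*(-30) = -208 + 30 = -178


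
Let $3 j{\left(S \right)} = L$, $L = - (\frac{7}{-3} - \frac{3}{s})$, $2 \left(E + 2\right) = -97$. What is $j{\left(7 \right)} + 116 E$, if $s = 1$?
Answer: $- \frac{52706}{9} \approx -5856.2$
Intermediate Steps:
$E = - \frac{101}{2}$ ($E = -2 + \frac{1}{2} \left(-97\right) = -2 - \frac{97}{2} = - \frac{101}{2} \approx -50.5$)
$L = \frac{16}{3}$ ($L = - (\frac{7}{-3} - \frac{3}{1}) = - (7 \left(- \frac{1}{3}\right) - 3) = - (- \frac{7}{3} - 3) = \left(-1\right) \left(- \frac{16}{3}\right) = \frac{16}{3} \approx 5.3333$)
$j{\left(S \right)} = \frac{16}{9}$ ($j{\left(S \right)} = \frac{1}{3} \cdot \frac{16}{3} = \frac{16}{9}$)
$j{\left(7 \right)} + 116 E = \frac{16}{9} + 116 \left(- \frac{101}{2}\right) = \frac{16}{9} - 5858 = - \frac{52706}{9}$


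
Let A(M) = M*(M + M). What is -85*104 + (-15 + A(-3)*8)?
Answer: -8711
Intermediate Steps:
A(M) = 2*M**2 (A(M) = M*(2*M) = 2*M**2)
-85*104 + (-15 + A(-3)*8) = -85*104 + (-15 + (2*(-3)**2)*8) = -8840 + (-15 + (2*9)*8) = -8840 + (-15 + 18*8) = -8840 + (-15 + 144) = -8840 + 129 = -8711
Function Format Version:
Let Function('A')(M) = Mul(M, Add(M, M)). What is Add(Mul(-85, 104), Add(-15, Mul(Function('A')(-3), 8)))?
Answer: -8711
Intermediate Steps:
Function('A')(M) = Mul(2, Pow(M, 2)) (Function('A')(M) = Mul(M, Mul(2, M)) = Mul(2, Pow(M, 2)))
Add(Mul(-85, 104), Add(-15, Mul(Function('A')(-3), 8))) = Add(Mul(-85, 104), Add(-15, Mul(Mul(2, Pow(-3, 2)), 8))) = Add(-8840, Add(-15, Mul(Mul(2, 9), 8))) = Add(-8840, Add(-15, Mul(18, 8))) = Add(-8840, Add(-15, 144)) = Add(-8840, 129) = -8711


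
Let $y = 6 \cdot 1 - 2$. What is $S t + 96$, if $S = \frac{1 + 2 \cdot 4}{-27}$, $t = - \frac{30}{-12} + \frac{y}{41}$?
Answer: $\frac{7801}{82} \approx 95.134$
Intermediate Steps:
$y = 4$ ($y = 6 - 2 = 4$)
$t = \frac{213}{82}$ ($t = - \frac{30}{-12} + \frac{4}{41} = \left(-30\right) \left(- \frac{1}{12}\right) + 4 \cdot \frac{1}{41} = \frac{5}{2} + \frac{4}{41} = \frac{213}{82} \approx 2.5976$)
$S = - \frac{1}{3}$ ($S = \left(1 + 8\right) \left(- \frac{1}{27}\right) = 9 \left(- \frac{1}{27}\right) = - \frac{1}{3} \approx -0.33333$)
$S t + 96 = \left(- \frac{1}{3}\right) \frac{213}{82} + 96 = - \frac{71}{82} + 96 = \frac{7801}{82}$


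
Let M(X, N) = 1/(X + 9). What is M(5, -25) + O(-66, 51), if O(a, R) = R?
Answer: 715/14 ≈ 51.071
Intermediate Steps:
M(X, N) = 1/(9 + X)
M(5, -25) + O(-66, 51) = 1/(9 + 5) + 51 = 1/14 + 51 = 715/14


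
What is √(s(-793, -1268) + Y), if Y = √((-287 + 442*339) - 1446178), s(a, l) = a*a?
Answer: √(628849 + I*√1296627) ≈ 793.0 + 0.718*I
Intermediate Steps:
s(a, l) = a²
Y = I*√1296627 (Y = √((-287 + 149838) - 1446178) = √(149551 - 1446178) = √(-1296627) = I*√1296627 ≈ 1138.7*I)
√(s(-793, -1268) + Y) = √((-793)² + I*√1296627) = √(628849 + I*√1296627)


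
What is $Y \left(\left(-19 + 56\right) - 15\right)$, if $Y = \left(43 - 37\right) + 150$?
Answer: $3432$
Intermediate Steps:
$Y = 156$ ($Y = 6 + 150 = 156$)
$Y \left(\left(-19 + 56\right) - 15\right) = 156 \left(\left(-19 + 56\right) - 15\right) = 156 \left(37 - 15\right) = 156 \cdot 22 = 3432$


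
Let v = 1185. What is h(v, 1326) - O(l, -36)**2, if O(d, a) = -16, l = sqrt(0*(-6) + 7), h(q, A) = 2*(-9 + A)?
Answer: 2378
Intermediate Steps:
h(q, A) = -18 + 2*A
l = sqrt(7) (l = sqrt(0 + 7) = sqrt(7) ≈ 2.6458)
h(v, 1326) - O(l, -36)**2 = (-18 + 2*1326) - 1*(-16)**2 = (-18 + 2652) - 1*256 = 2634 - 256 = 2378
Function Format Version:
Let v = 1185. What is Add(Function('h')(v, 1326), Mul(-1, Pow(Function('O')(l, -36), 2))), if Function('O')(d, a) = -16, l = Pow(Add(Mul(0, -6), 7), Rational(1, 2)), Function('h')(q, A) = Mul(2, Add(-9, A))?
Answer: 2378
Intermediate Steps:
Function('h')(q, A) = Add(-18, Mul(2, A))
l = Pow(7, Rational(1, 2)) (l = Pow(Add(0, 7), Rational(1, 2)) = Pow(7, Rational(1, 2)) ≈ 2.6458)
Add(Function('h')(v, 1326), Mul(-1, Pow(Function('O')(l, -36), 2))) = Add(Add(-18, Mul(2, 1326)), Mul(-1, Pow(-16, 2))) = Add(Add(-18, 2652), Mul(-1, 256)) = Add(2634, -256) = 2378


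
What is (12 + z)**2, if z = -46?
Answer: 1156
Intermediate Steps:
(12 + z)**2 = (12 - 46)**2 = (-34)**2 = 1156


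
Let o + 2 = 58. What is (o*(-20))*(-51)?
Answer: 57120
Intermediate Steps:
o = 56 (o = -2 + 58 = 56)
(o*(-20))*(-51) = (56*(-20))*(-51) = -1120*(-51) = 57120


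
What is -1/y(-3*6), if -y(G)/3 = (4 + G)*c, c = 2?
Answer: -1/84 ≈ -0.011905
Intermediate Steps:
y(G) = -24 - 6*G (y(G) = -3*(4 + G)*2 = -3*(8 + 2*G) = -24 - 6*G)
-1/y(-3*6) = -1/(-24 - (-18)*6) = -1/(-24 - 6*(-18)) = -1/(-24 + 108) = -1/84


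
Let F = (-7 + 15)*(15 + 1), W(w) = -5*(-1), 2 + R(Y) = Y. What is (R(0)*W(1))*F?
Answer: -1280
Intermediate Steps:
R(Y) = -2 + Y
W(w) = 5
F = 128 (F = 8*16 = 128)
(R(0)*W(1))*F = ((-2 + 0)*5)*128 = -2*5*128 = -10*128 = -1280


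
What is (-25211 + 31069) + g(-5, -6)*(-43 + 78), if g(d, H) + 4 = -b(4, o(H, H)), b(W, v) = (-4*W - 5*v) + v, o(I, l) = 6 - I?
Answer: 7958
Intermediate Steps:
b(W, v) = -4*W - 4*v (b(W, v) = (-5*v - 4*W) + v = -4*W - 4*v)
g(d, H) = 36 - 4*H (g(d, H) = -4 - (-4*4 - 4*(6 - H)) = -4 - (-16 + (-24 + 4*H)) = -4 - (-40 + 4*H) = -4 + (40 - 4*H) = 36 - 4*H)
(-25211 + 31069) + g(-5, -6)*(-43 + 78) = (-25211 + 31069) + (36 - 4*(-6))*(-43 + 78) = 5858 + (36 + 24)*35 = 5858 + 60*35 = 5858 + 2100 = 7958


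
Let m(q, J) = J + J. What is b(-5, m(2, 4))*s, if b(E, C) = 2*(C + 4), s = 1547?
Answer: 37128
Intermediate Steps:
m(q, J) = 2*J
b(E, C) = 8 + 2*C (b(E, C) = 2*(4 + C) = 8 + 2*C)
b(-5, m(2, 4))*s = (8 + 2*(2*4))*1547 = (8 + 2*8)*1547 = (8 + 16)*1547 = 24*1547 = 37128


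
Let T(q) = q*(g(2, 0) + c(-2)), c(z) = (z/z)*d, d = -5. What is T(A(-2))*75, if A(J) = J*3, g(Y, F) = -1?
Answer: 2700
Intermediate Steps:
A(J) = 3*J
c(z) = -5 (c(z) = (z/z)*(-5) = 1*(-5) = -5)
T(q) = -6*q (T(q) = q*(-1 - 5) = q*(-6) = -6*q)
T(A(-2))*75 = -18*(-2)*75 = -6*(-6)*75 = 36*75 = 2700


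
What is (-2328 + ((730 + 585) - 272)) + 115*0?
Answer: -1285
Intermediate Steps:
(-2328 + ((730 + 585) - 272)) + 115*0 = (-2328 + (1315 - 272)) + 0 = (-2328 + 1043) + 0 = -1285 + 0 = -1285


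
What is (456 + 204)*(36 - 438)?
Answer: -265320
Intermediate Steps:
(456 + 204)*(36 - 438) = 660*(-402) = -265320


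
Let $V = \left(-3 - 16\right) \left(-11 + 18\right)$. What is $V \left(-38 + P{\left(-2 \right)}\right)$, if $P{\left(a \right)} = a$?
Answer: $5320$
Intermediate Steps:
$V = -133$ ($V = \left(-19\right) 7 = -133$)
$V \left(-38 + P{\left(-2 \right)}\right) = - 133 \left(-38 - 2\right) = \left(-133\right) \left(-40\right) = 5320$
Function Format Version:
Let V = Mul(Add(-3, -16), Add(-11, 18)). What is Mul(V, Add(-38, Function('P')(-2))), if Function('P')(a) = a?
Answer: 5320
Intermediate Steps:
V = -133 (V = Mul(-19, 7) = -133)
Mul(V, Add(-38, Function('P')(-2))) = Mul(-133, Add(-38, -2)) = Mul(-133, -40) = 5320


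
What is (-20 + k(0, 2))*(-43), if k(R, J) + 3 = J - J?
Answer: 989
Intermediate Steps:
k(R, J) = -3 (k(R, J) = -3 + (J - J) = -3 + 0 = -3)
(-20 + k(0, 2))*(-43) = (-20 - 3)*(-43) = -23*(-43) = 989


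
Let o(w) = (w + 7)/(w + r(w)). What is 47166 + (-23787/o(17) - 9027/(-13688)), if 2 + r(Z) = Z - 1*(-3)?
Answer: 1447365/116 ≈ 12477.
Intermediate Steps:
r(Z) = 1 + Z (r(Z) = -2 + (Z - 1*(-3)) = -2 + (Z + 3) = -2 + (3 + Z) = 1 + Z)
o(w) = (7 + w)/(1 + 2*w) (o(w) = (w + 7)/(w + (1 + w)) = (7 + w)/(1 + 2*w))
47166 + (-23787/o(17) - 9027/(-13688)) = 47166 + (-23787*(1 + 2*17)/(7 + 17) - 9027/(-13688)) = 47166 + (-23787/(24/(1 + 34)) - 9027*(-1/13688)) = 47166 + (-23787/(24/35) + 153/232) = 47166 + (-23787/((1/35)*24) + 153/232) = 47166 + (-23787/24/35 + 153/232) = 47166 + (-23787*35/24 + 153/232) = 47166 + (-277515/8 + 153/232) = 47166 - 4023891/116 = 1447365/116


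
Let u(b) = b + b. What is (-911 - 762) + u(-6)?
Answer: -1685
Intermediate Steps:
u(b) = 2*b
(-911 - 762) + u(-6) = (-911 - 762) + 2*(-6) = -1673 - 12 = -1685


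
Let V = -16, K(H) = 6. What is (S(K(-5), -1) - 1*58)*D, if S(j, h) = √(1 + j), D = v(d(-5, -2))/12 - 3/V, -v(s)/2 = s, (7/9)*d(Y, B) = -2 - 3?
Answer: -4089/56 + 141*√7/112 ≈ -69.687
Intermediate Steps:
d(Y, B) = -45/7 (d(Y, B) = 9*(-2 - 3)/7 = (9/7)*(-5) = -45/7)
v(s) = -2*s
D = 141/112 (D = -2*(-45/7)/12 - 3/(-16) = (90/7)*(1/12) - 3*(-1/16) = 15/14 + 3/16 = 141/112 ≈ 1.2589)
(S(K(-5), -1) - 1*58)*D = (√(1 + 6) - 1*58)*(141/112) = (√7 - 58)*(141/112) = (-58 + √7)*(141/112) = -4089/56 + 141*√7/112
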